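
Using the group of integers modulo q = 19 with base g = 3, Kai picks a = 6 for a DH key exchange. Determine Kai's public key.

7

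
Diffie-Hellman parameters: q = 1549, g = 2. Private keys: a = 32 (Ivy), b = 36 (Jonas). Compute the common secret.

1331

Ivy sends A = g^a mod q = 2^32 mod 1549.
2^1 ≡ 2 (mod 1549)
2^2 = (2^1)^2 ≡ 2^2 = 4 ≡ 4 (mod 1549)
2^4 = (2^2)^2 ≡ 4^2 = 16 ≡ 16 (mod 1549)
2^8 = (2^4)^2 ≡ 16^2 = 256 ≡ 256 (mod 1549)
2^16 = (2^8)^2 ≡ 256^2 = 65536 ≡ 478 (mod 1549)
2^32 = (2^16)^2 ≡ 478^2 = 228484 ≡ 781 (mod 1549)
So A = 781. Jonas then computes K = A^b mod q = 781^36 mod 1549.
781^1 ≡ 781 (mod 1549)
781^2 = (781^1)^2 ≡ 781^2 = 609961 ≡ 1204 (mod 1549)
781^4 = (781^2)^2 ≡ 1204^2 = 1449616 ≡ 1301 (mod 1549)
781^8 = (781^4)^2 ≡ 1301^2 = 1692601 ≡ 1093 (mod 1549)
781^16 = (781^8)^2 ≡ 1093^2 = 1194649 ≡ 370 (mod 1549)
781^32 = (781^16)^2 ≡ 370^2 = 136900 ≡ 588 (mod 1549)
781^36 = 781^32 · 781^4 ≡ 588 · 1301 ≡ 1331 (mod 1549).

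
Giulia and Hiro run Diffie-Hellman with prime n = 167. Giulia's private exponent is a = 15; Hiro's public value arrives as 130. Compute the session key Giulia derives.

25

Shared key K = 130^15 mod 167.
130^1 ≡ 130 (mod 167)
130^2 = (130^1)^2 ≡ 130^2 = 16900 ≡ 33 (mod 167)
130^4 = (130^2)^2 ≡ 33^2 = 1089 ≡ 87 (mod 167)
130^8 = (130^4)^2 ≡ 87^2 = 7569 ≡ 54 (mod 167)
130^15 = 130^8 · 130^4 · 130^2 · 130^1 ≡ 54 · 87 · 33 · 130 ≡ 25 (mod 167).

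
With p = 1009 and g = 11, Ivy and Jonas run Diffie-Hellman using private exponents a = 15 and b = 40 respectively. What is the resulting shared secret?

436

Ivy sends A = g^a mod p = 11^15 mod 1009.
11^1 ≡ 11 (mod 1009)
11^2 = (11^1)^2 ≡ 11^2 = 121 ≡ 121 (mod 1009)
11^4 = (11^2)^2 ≡ 121^2 = 14641 ≡ 515 (mod 1009)
11^8 = (11^4)^2 ≡ 515^2 = 265225 ≡ 867 (mod 1009)
11^15 = 11^8 · 11^4 · 11^2 · 11^1 ≡ 867 · 515 · 121 · 11 ≡ 182 (mod 1009).
So A = 182. Jonas then computes K = A^b mod p = 182^40 mod 1009.
182^1 ≡ 182 (mod 1009)
182^2 = (182^1)^2 ≡ 182^2 = 33124 ≡ 836 (mod 1009)
182^4 = (182^2)^2 ≡ 836^2 = 698896 ≡ 668 (mod 1009)
182^8 = (182^4)^2 ≡ 668^2 = 446224 ≡ 246 (mod 1009)
182^16 = (182^8)^2 ≡ 246^2 = 60516 ≡ 985 (mod 1009)
182^32 = (182^16)^2 ≡ 985^2 = 970225 ≡ 576 (mod 1009)
182^40 = 182^32 · 182^8 ≡ 576 · 246 ≡ 436 (mod 1009).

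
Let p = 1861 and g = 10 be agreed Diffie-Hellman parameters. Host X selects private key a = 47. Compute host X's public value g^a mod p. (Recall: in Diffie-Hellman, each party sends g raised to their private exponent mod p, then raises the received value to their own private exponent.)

277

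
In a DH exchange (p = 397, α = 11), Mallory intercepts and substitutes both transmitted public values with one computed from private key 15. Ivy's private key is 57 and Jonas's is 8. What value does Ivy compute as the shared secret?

Ivy receives Mallory's public value M = 11^15 mod 397 instead of the honest one.
11^1 ≡ 11 (mod 397)
11^2 = (11^1)^2 ≡ 11^2 = 121 ≡ 121 (mod 397)
11^4 = (11^2)^2 ≡ 121^2 = 14641 ≡ 349 (mod 397)
11^8 = (11^4)^2 ≡ 349^2 = 121801 ≡ 319 (mod 397)
11^15 = 11^8 · 11^4 · 11^2 · 11^1 ≡ 319 · 349 · 121 · 11 ≡ 120 (mod 397).
So M = 120. Ivy computes K = M^57 mod 397.
120^1 ≡ 120 (mod 397)
120^2 = (120^1)^2 ≡ 120^2 = 14400 ≡ 108 (mod 397)
120^4 = (120^2)^2 ≡ 108^2 = 11664 ≡ 151 (mod 397)
120^8 = (120^4)^2 ≡ 151^2 = 22801 ≡ 172 (mod 397)
120^16 = (120^8)^2 ≡ 172^2 = 29584 ≡ 206 (mod 397)
120^32 = (120^16)^2 ≡ 206^2 = 42436 ≡ 354 (mod 397)
120^57 = 120^32 · 120^16 · 120^8 · 120^1 ≡ 354 · 206 · 172 · 120 ≡ 99 (mod 397).

99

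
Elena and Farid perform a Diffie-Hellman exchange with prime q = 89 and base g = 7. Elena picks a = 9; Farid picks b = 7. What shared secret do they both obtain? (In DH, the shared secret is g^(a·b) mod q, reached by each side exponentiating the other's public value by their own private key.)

30

Farid sends B = g^b mod q = 7^7 mod 89.
7^1 ≡ 7 (mod 89)
7^2 = (7^1)^2 ≡ 7^2 = 49 ≡ 49 (mod 89)
7^4 = (7^2)^2 ≡ 49^2 = 2401 ≡ 87 (mod 89)
7^7 = 7^4 · 7^2 · 7^1 ≡ 87 · 49 · 7 ≡ 26 (mod 89).
So B = 26. Elena then computes K = B^a mod q = 26^9 mod 89.
26^1 ≡ 26 (mod 89)
26^2 = (26^1)^2 ≡ 26^2 = 676 ≡ 53 (mod 89)
26^4 = (26^2)^2 ≡ 53^2 = 2809 ≡ 50 (mod 89)
26^8 = (26^4)^2 ≡ 50^2 = 2500 ≡ 8 (mod 89)
26^9 = 26^8 · 26^1 ≡ 8 · 26 ≡ 30 (mod 89).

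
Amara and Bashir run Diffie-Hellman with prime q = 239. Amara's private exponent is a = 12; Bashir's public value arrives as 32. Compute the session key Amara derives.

Shared key K = 32^12 mod 239.
32^1 ≡ 32 (mod 239)
32^2 = (32^1)^2 ≡ 32^2 = 1024 ≡ 68 (mod 239)
32^4 = (32^2)^2 ≡ 68^2 = 4624 ≡ 83 (mod 239)
32^8 = (32^4)^2 ≡ 83^2 = 6889 ≡ 197 (mod 239)
32^12 = 32^8 · 32^4 ≡ 197 · 83 ≡ 99 (mod 239).

99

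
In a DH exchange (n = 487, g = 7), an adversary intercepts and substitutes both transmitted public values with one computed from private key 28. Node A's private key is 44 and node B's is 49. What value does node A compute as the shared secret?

Node A receives an adversary's public value M = 7^28 mod 487 instead of the honest one.
7^1 ≡ 7 (mod 487)
7^2 = (7^1)^2 ≡ 7^2 = 49 ≡ 49 (mod 487)
7^4 = (7^2)^2 ≡ 49^2 = 2401 ≡ 453 (mod 487)
7^8 = (7^4)^2 ≡ 453^2 = 205209 ≡ 182 (mod 487)
7^16 = (7^8)^2 ≡ 182^2 = 33124 ≡ 8 (mod 487)
7^28 = 7^16 · 7^8 · 7^4 ≡ 8 · 182 · 453 ≡ 170 (mod 487).
So M = 170. Node A computes K = M^44 mod 487.
170^1 ≡ 170 (mod 487)
170^2 = (170^1)^2 ≡ 170^2 = 28900 ≡ 167 (mod 487)
170^4 = (170^2)^2 ≡ 167^2 = 27889 ≡ 130 (mod 487)
170^8 = (170^4)^2 ≡ 130^2 = 16900 ≡ 342 (mod 487)
170^16 = (170^8)^2 ≡ 342^2 = 116964 ≡ 84 (mod 487)
170^32 = (170^16)^2 ≡ 84^2 = 7056 ≡ 238 (mod 487)
170^44 = 170^32 · 170^8 · 170^4 ≡ 238 · 342 · 130 ≡ 431 (mod 487).

431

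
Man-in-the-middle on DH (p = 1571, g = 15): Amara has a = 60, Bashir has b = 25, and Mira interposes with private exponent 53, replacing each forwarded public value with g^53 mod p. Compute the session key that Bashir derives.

Bashir receives Mira's public value M = 15^53 mod 1571 instead of the honest one.
15^1 ≡ 15 (mod 1571)
15^2 = (15^1)^2 ≡ 15^2 = 225 ≡ 225 (mod 1571)
15^4 = (15^2)^2 ≡ 225^2 = 50625 ≡ 353 (mod 1571)
15^8 = (15^4)^2 ≡ 353^2 = 124609 ≡ 500 (mod 1571)
15^16 = (15^8)^2 ≡ 500^2 = 250000 ≡ 211 (mod 1571)
15^32 = (15^16)^2 ≡ 211^2 = 44521 ≡ 533 (mod 1571)
15^53 = 15^32 · 15^16 · 15^4 · 15^1 ≡ 533 · 211 · 353 · 15 ≡ 893 (mod 1571).
So M = 893. Bashir computes K = M^25 mod 1571.
893^1 ≡ 893 (mod 1571)
893^2 = (893^1)^2 ≡ 893^2 = 797449 ≡ 952 (mod 1571)
893^4 = (893^2)^2 ≡ 952^2 = 906304 ≡ 1408 (mod 1571)
893^8 = (893^4)^2 ≡ 1408^2 = 1982464 ≡ 1433 (mod 1571)
893^16 = (893^8)^2 ≡ 1433^2 = 2053489 ≡ 192 (mod 1571)
893^25 = 893^16 · 893^8 · 893^1 ≡ 192 · 1433 · 893 ≡ 1474 (mod 1571).

1474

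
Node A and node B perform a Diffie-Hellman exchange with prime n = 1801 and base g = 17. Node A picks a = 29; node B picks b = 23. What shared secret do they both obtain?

Node B sends B = g^b mod n = 17^23 mod 1801.
17^1 ≡ 17 (mod 1801)
17^2 = (17^1)^2 ≡ 17^2 = 289 ≡ 289 (mod 1801)
17^4 = (17^2)^2 ≡ 289^2 = 83521 ≡ 675 (mod 1801)
17^8 = (17^4)^2 ≡ 675^2 = 455625 ≡ 1773 (mod 1801)
17^16 = (17^8)^2 ≡ 1773^2 = 3143529 ≡ 784 (mod 1801)
17^23 = 17^16 · 17^4 · 17^2 · 17^1 ≡ 784 · 675 · 289 · 17 ≡ 1781 (mod 1801).
So B = 1781. Node A then computes K = B^a mod n = 1781^29 mod 1801.
1781^1 ≡ 1781 (mod 1801)
1781^2 = (1781^1)^2 ≡ 1781^2 = 3171961 ≡ 400 (mod 1801)
1781^4 = (1781^2)^2 ≡ 400^2 = 160000 ≡ 1512 (mod 1801)
1781^8 = (1781^4)^2 ≡ 1512^2 = 2286144 ≡ 675 (mod 1801)
1781^16 = (1781^8)^2 ≡ 675^2 = 455625 ≡ 1773 (mod 1801)
1781^29 = 1781^16 · 1781^8 · 1781^4 · 1781^1 ≡ 1773 · 675 · 1512 · 1781 ≡ 1257 (mod 1801).

1257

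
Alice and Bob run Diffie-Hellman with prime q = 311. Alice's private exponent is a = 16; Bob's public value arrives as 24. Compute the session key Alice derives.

121

Shared key K = 24^16 mod 311.
24^1 ≡ 24 (mod 311)
24^2 = (24^1)^2 ≡ 24^2 = 576 ≡ 265 (mod 311)
24^4 = (24^2)^2 ≡ 265^2 = 70225 ≡ 250 (mod 311)
24^8 = (24^4)^2 ≡ 250^2 = 62500 ≡ 300 (mod 311)
24^16 = (24^8)^2 ≡ 300^2 = 90000 ≡ 121 (mod 311)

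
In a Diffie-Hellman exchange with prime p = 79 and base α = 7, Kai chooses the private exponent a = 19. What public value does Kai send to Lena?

Public value = 7^19 (mod 79).
7^1 ≡ 7 (mod 79)
7^2 = (7^1)^2 ≡ 7^2 = 49 ≡ 49 (mod 79)
7^4 = (7^2)^2 ≡ 49^2 = 2401 ≡ 31 (mod 79)
7^8 = (7^4)^2 ≡ 31^2 = 961 ≡ 13 (mod 79)
7^16 = (7^8)^2 ≡ 13^2 = 169 ≡ 11 (mod 79)
7^19 = 7^16 · 7^2 · 7^1 ≡ 11 · 49 · 7 ≡ 60 (mod 79).

60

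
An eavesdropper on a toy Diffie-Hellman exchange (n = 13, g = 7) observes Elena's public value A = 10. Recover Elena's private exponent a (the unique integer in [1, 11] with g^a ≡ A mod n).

2

Try successive powers of 7 modulo 13:
7^1 ≡ 7
7^2 ≡ 10
Found: a = 2.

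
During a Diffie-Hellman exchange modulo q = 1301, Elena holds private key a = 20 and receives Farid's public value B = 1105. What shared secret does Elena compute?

121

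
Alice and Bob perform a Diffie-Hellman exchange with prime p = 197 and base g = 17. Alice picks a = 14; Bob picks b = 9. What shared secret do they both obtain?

83

Bob sends B = g^b mod p = 17^9 mod 197.
17^1 ≡ 17 (mod 197)
17^2 = (17^1)^2 ≡ 17^2 = 289 ≡ 92 (mod 197)
17^4 = (17^2)^2 ≡ 92^2 = 8464 ≡ 190 (mod 197)
17^8 = (17^4)^2 ≡ 190^2 = 36100 ≡ 49 (mod 197)
17^9 = 17^8 · 17^1 ≡ 49 · 17 ≡ 45 (mod 197).
So B = 45. Alice then computes K = B^a mod p = 45^14 mod 197.
45^1 ≡ 45 (mod 197)
45^2 = (45^1)^2 ≡ 45^2 = 2025 ≡ 55 (mod 197)
45^4 = (45^2)^2 ≡ 55^2 = 3025 ≡ 70 (mod 197)
45^8 = (45^4)^2 ≡ 70^2 = 4900 ≡ 172 (mod 197)
45^14 = 45^8 · 45^4 · 45^2 ≡ 172 · 70 · 55 ≡ 83 (mod 197).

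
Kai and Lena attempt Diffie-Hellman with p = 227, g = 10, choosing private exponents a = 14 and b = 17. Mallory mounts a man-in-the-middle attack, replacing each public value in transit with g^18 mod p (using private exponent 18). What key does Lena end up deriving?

Lena receives Mallory's public value M = 10^18 mod 227 instead of the honest one.
10^1 ≡ 10 (mod 227)
10^2 = (10^1)^2 ≡ 10^2 = 100 ≡ 100 (mod 227)
10^4 = (10^2)^2 ≡ 100^2 = 10000 ≡ 12 (mod 227)
10^8 = (10^4)^2 ≡ 12^2 = 144 ≡ 144 (mod 227)
10^16 = (10^8)^2 ≡ 144^2 = 20736 ≡ 79 (mod 227)
10^18 = 10^16 · 10^2 ≡ 79 · 100 ≡ 182 (mod 227).
So M = 182. Lena computes K = M^17 mod 227.
182^1 ≡ 182 (mod 227)
182^2 = (182^1)^2 ≡ 182^2 = 33124 ≡ 209 (mod 227)
182^4 = (182^2)^2 ≡ 209^2 = 43681 ≡ 97 (mod 227)
182^8 = (182^4)^2 ≡ 97^2 = 9409 ≡ 102 (mod 227)
182^16 = (182^8)^2 ≡ 102^2 = 10404 ≡ 189 (mod 227)
182^17 = 182^16 · 182^1 ≡ 189 · 182 ≡ 121 (mod 227).

121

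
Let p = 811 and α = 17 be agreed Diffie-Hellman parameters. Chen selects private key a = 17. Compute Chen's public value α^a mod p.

538

Public value = 17^17 mod 811.
17^1 ≡ 17 (mod 811)
17^2 = (17^1)^2 ≡ 17^2 = 289 ≡ 289 (mod 811)
17^4 = (17^2)^2 ≡ 289^2 = 83521 ≡ 799 (mod 811)
17^8 = (17^4)^2 ≡ 799^2 = 638401 ≡ 144 (mod 811)
17^16 = (17^8)^2 ≡ 144^2 = 20736 ≡ 461 (mod 811)
17^17 = 17^16 · 17^1 ≡ 461 · 17 ≡ 538 (mod 811).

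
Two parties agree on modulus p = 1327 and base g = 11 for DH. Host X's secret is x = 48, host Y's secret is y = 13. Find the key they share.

317

Host Y sends B = g^y mod p = 11^13 mod 1327.
11^1 ≡ 11 (mod 1327)
11^2 = (11^1)^2 ≡ 11^2 = 121 ≡ 121 (mod 1327)
11^4 = (11^2)^2 ≡ 121^2 = 14641 ≡ 44 (mod 1327)
11^8 = (11^4)^2 ≡ 44^2 = 1936 ≡ 609 (mod 1327)
11^13 = 11^8 · 11^4 · 11^1 ≡ 609 · 44 · 11 ≡ 162 (mod 1327).
So B = 162. Host X then computes K = B^x mod p = 162^48 mod 1327.
162^1 ≡ 162 (mod 1327)
162^2 = (162^1)^2 ≡ 162^2 = 26244 ≡ 1031 (mod 1327)
162^4 = (162^2)^2 ≡ 1031^2 = 1062961 ≡ 34 (mod 1327)
162^8 = (162^4)^2 ≡ 34^2 = 1156 ≡ 1156 (mod 1327)
162^16 = (162^8)^2 ≡ 1156^2 = 1336336 ≡ 47 (mod 1327)
162^32 = (162^16)^2 ≡ 47^2 = 2209 ≡ 882 (mod 1327)
162^48 = 162^32 · 162^16 ≡ 882 · 47 ≡ 317 (mod 1327).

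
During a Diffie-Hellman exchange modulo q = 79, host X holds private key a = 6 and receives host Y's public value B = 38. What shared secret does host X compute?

62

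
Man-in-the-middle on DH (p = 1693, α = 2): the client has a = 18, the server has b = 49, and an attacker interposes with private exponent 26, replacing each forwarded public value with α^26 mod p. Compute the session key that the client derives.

402

The client receives an attacker's public value M = 2^26 mod 1693 instead of the honest one.
2^1 ≡ 2 (mod 1693)
2^2 = (2^1)^2 ≡ 2^2 = 4 ≡ 4 (mod 1693)
2^4 = (2^2)^2 ≡ 4^2 = 16 ≡ 16 (mod 1693)
2^8 = (2^4)^2 ≡ 16^2 = 256 ≡ 256 (mod 1693)
2^16 = (2^8)^2 ≡ 256^2 = 65536 ≡ 1202 (mod 1693)
2^26 = 2^16 · 2^8 · 2^2 ≡ 1202 · 256 · 4 ≡ 37 (mod 1693).
So M = 37. The client computes K = M^18 mod 1693.
37^1 ≡ 37 (mod 1693)
37^2 = (37^1)^2 ≡ 37^2 = 1369 ≡ 1369 (mod 1693)
37^4 = (37^2)^2 ≡ 1369^2 = 1874161 ≡ 10 (mod 1693)
37^8 = (37^4)^2 ≡ 10^2 = 100 ≡ 100 (mod 1693)
37^16 = (37^8)^2 ≡ 100^2 = 10000 ≡ 1535 (mod 1693)
37^18 = 37^16 · 37^2 ≡ 1535 · 1369 ≡ 402 (mod 1693).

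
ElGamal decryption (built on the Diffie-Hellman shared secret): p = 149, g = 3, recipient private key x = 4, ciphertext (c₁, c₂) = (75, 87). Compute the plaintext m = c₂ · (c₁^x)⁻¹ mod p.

51

Shared mask s = c₁^x mod p = 75^4 mod 149.
75^1 ≡ 75 (mod 149)
75^2 = (75^1)^2 ≡ 75^2 = 5625 ≡ 112 (mod 149)
75^4 = (75^2)^2 ≡ 112^2 = 12544 ≡ 28 (mod 149)
So s = 28; s⁻¹ ≡ 16 (mod 149).
m = c₂ · s⁻¹ mod 149 = 87 · 16 mod 149 = 51.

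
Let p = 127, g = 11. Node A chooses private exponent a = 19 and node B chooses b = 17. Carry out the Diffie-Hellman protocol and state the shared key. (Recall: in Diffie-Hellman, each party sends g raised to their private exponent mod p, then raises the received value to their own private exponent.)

Node A sends A = g^a mod p = 11^19 mod 127.
11^1 ≡ 11 (mod 127)
11^2 = (11^1)^2 ≡ 11^2 = 121 ≡ 121 (mod 127)
11^4 = (11^2)^2 ≡ 121^2 = 14641 ≡ 36 (mod 127)
11^8 = (11^4)^2 ≡ 36^2 = 1296 ≡ 26 (mod 127)
11^16 = (11^8)^2 ≡ 26^2 = 676 ≡ 41 (mod 127)
11^19 = 11^16 · 11^2 · 11^1 ≡ 41 · 121 · 11 ≡ 88 (mod 127).
So A = 88. Node B then computes K = A^b mod p = 88^17 mod 127.
88^1 ≡ 88 (mod 127)
88^2 = (88^1)^2 ≡ 88^2 = 7744 ≡ 124 (mod 127)
88^4 = (88^2)^2 ≡ 124^2 = 15376 ≡ 9 (mod 127)
88^8 = (88^4)^2 ≡ 9^2 = 81 ≡ 81 (mod 127)
88^16 = (88^8)^2 ≡ 81^2 = 6561 ≡ 84 (mod 127)
88^17 = 88^16 · 88^1 ≡ 84 · 88 ≡ 26 (mod 127).

26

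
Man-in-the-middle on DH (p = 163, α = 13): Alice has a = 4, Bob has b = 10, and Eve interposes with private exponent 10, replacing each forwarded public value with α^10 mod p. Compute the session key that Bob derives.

61

Bob receives Eve's public value M = 13^10 mod 163 instead of the honest one.
13^1 ≡ 13 (mod 163)
13^2 = (13^1)^2 ≡ 13^2 = 169 ≡ 6 (mod 163)
13^4 = (13^2)^2 ≡ 6^2 = 36 ≡ 36 (mod 163)
13^8 = (13^4)^2 ≡ 36^2 = 1296 ≡ 155 (mod 163)
13^10 = 13^8 · 13^2 ≡ 155 · 6 ≡ 115 (mod 163).
So M = 115. Bob computes K = M^10 mod 163.
115^1 ≡ 115 (mod 163)
115^2 = (115^1)^2 ≡ 115^2 = 13225 ≡ 22 (mod 163)
115^4 = (115^2)^2 ≡ 22^2 = 484 ≡ 158 (mod 163)
115^8 = (115^4)^2 ≡ 158^2 = 24964 ≡ 25 (mod 163)
115^10 = 115^8 · 115^2 ≡ 25 · 22 ≡ 61 (mod 163).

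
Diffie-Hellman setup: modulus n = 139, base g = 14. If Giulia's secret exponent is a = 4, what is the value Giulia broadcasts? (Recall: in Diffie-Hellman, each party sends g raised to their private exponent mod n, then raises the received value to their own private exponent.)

52

Public value = 14^{4} \pmod{139}.
14^1 ≡ 14 (mod 139)
14^2 = (14^1)^2 ≡ 14^2 = 196 ≡ 57 (mod 139)
14^4 = (14^2)^2 ≡ 57^2 = 3249 ≡ 52 (mod 139)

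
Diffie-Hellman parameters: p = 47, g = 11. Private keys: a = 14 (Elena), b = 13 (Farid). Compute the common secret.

7

Farid sends B = g^b mod p = 11^13 mod 47.
11^1 ≡ 11 (mod 47)
11^2 = (11^1)^2 ≡ 11^2 = 121 ≡ 27 (mod 47)
11^4 = (11^2)^2 ≡ 27^2 = 729 ≡ 24 (mod 47)
11^8 = (11^4)^2 ≡ 24^2 = 576 ≡ 12 (mod 47)
11^13 = 11^8 · 11^4 · 11^1 ≡ 12 · 24 · 11 ≡ 19 (mod 47).
So B = 19. Elena then computes K = B^a mod p = 19^14 mod 47.
19^1 ≡ 19 (mod 47)
19^2 = (19^1)^2 ≡ 19^2 = 361 ≡ 32 (mod 47)
19^4 = (19^2)^2 ≡ 32^2 = 1024 ≡ 37 (mod 47)
19^8 = (19^4)^2 ≡ 37^2 = 1369 ≡ 6 (mod 47)
19^14 = 19^8 · 19^4 · 19^2 ≡ 6 · 37 · 32 ≡ 7 (mod 47).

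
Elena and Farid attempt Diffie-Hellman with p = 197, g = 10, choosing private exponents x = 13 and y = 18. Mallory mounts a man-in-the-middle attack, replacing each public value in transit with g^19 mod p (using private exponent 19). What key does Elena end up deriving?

97

Elena receives Mallory's public value M = 10^19 mod 197 instead of the honest one.
10^1 ≡ 10 (mod 197)
10^2 = (10^1)^2 ≡ 10^2 = 100 ≡ 100 (mod 197)
10^4 = (10^2)^2 ≡ 100^2 = 10000 ≡ 150 (mod 197)
10^8 = (10^4)^2 ≡ 150^2 = 22500 ≡ 42 (mod 197)
10^16 = (10^8)^2 ≡ 42^2 = 1764 ≡ 188 (mod 197)
10^19 = 10^16 · 10^2 · 10^1 ≡ 188 · 100 · 10 ≡ 62 (mod 197).
So M = 62. Elena computes K = M^13 mod 197.
62^1 ≡ 62 (mod 197)
62^2 = (62^1)^2 ≡ 62^2 = 3844 ≡ 101 (mod 197)
62^4 = (62^2)^2 ≡ 101^2 = 10201 ≡ 154 (mod 197)
62^8 = (62^4)^2 ≡ 154^2 = 23716 ≡ 76 (mod 197)
62^13 = 62^8 · 62^4 · 62^1 ≡ 76 · 154 · 62 ≡ 97 (mod 197).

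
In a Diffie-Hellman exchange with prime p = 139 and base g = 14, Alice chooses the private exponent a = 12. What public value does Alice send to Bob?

79

Public value = 14^12 mod 139.
14^1 ≡ 14 (mod 139)
14^2 = (14^1)^2 ≡ 14^2 = 196 ≡ 57 (mod 139)
14^4 = (14^2)^2 ≡ 57^2 = 3249 ≡ 52 (mod 139)
14^8 = (14^4)^2 ≡ 52^2 = 2704 ≡ 63 (mod 139)
14^12 = 14^8 · 14^4 ≡ 63 · 52 ≡ 79 (mod 139).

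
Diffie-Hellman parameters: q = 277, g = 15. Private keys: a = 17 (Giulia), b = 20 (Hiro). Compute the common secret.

Hiro sends B = g^b mod q = 15^20 mod 277.
15^1 ≡ 15 (mod 277)
15^2 = (15^1)^2 ≡ 15^2 = 225 ≡ 225 (mod 277)
15^4 = (15^2)^2 ≡ 225^2 = 50625 ≡ 211 (mod 277)
15^8 = (15^4)^2 ≡ 211^2 = 44521 ≡ 201 (mod 277)
15^16 = (15^8)^2 ≡ 201^2 = 40401 ≡ 236 (mod 277)
15^20 = 15^16 · 15^4 ≡ 236 · 211 ≡ 213 (mod 277).
So B = 213. Giulia then computes K = B^a mod q = 213^17 mod 277.
213^1 ≡ 213 (mod 277)
213^2 = (213^1)^2 ≡ 213^2 = 45369 ≡ 218 (mod 277)
213^4 = (213^2)^2 ≡ 218^2 = 47524 ≡ 157 (mod 277)
213^8 = (213^4)^2 ≡ 157^2 = 24649 ≡ 273 (mod 277)
213^16 = (213^8)^2 ≡ 273^2 = 74529 ≡ 16 (mod 277)
213^17 = 213^16 · 213^1 ≡ 16 · 213 ≡ 84 (mod 277).

84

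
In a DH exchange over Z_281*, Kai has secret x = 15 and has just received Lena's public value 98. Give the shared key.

Shared key K = 98^15 mod 281.
98^1 ≡ 98 (mod 281)
98^2 = (98^1)^2 ≡ 98^2 = 9604 ≡ 50 (mod 281)
98^4 = (98^2)^2 ≡ 50^2 = 2500 ≡ 252 (mod 281)
98^8 = (98^4)^2 ≡ 252^2 = 63504 ≡ 279 (mod 281)
98^15 = 98^8 · 98^4 · 98^2 · 98^1 ≡ 279 · 252 · 50 · 98 ≡ 109 (mod 281).

109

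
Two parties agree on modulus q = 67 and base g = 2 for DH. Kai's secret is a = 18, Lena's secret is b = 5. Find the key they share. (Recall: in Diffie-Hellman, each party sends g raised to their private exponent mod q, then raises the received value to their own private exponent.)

Kai sends A = g^a mod q = 2^18 mod 67.
2^1 ≡ 2 (mod 67)
2^2 = (2^1)^2 ≡ 2^2 = 4 ≡ 4 (mod 67)
2^4 = (2^2)^2 ≡ 4^2 = 16 ≡ 16 (mod 67)
2^8 = (2^4)^2 ≡ 16^2 = 256 ≡ 55 (mod 67)
2^16 = (2^8)^2 ≡ 55^2 = 3025 ≡ 10 (mod 67)
2^18 = 2^16 · 2^2 ≡ 10 · 4 ≡ 40 (mod 67).
So A = 40. Lena then computes K = A^b mod q = 40^5 mod 67.
40^1 ≡ 40 (mod 67)
40^2 = (40^1)^2 ≡ 40^2 = 1600 ≡ 59 (mod 67)
40^4 = (40^2)^2 ≡ 59^2 = 3481 ≡ 64 (mod 67)
40^5 = 40^4 · 40^1 ≡ 64 · 40 ≡ 14 (mod 67).

14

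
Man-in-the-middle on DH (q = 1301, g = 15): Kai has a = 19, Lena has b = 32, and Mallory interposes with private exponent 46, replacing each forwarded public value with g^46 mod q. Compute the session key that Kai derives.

669

Kai receives Mallory's public value M = 15^46 mod 1301 instead of the honest one.
15^1 ≡ 15 (mod 1301)
15^2 = (15^1)^2 ≡ 15^2 = 225 ≡ 225 (mod 1301)
15^4 = (15^2)^2 ≡ 225^2 = 50625 ≡ 1187 (mod 1301)
15^8 = (15^4)^2 ≡ 1187^2 = 1408969 ≡ 1287 (mod 1301)
15^16 = (15^8)^2 ≡ 1287^2 = 1656369 ≡ 196 (mod 1301)
15^32 = (15^16)^2 ≡ 196^2 = 38416 ≡ 687 (mod 1301)
15^46 = 15^32 · 15^8 · 15^4 · 15^2 ≡ 687 · 1287 · 1187 · 225 ≡ 876 (mod 1301).
So M = 876. Kai computes K = M^19 mod 1301.
876^1 ≡ 876 (mod 1301)
876^2 = (876^1)^2 ≡ 876^2 = 767376 ≡ 1087 (mod 1301)
876^4 = (876^2)^2 ≡ 1087^2 = 1181569 ≡ 261 (mod 1301)
876^8 = (876^4)^2 ≡ 261^2 = 68121 ≡ 469 (mod 1301)
876^16 = (876^8)^2 ≡ 469^2 = 219961 ≡ 92 (mod 1301)
876^19 = 876^16 · 876^2 · 876^1 ≡ 92 · 1087 · 876 ≡ 669 (mod 1301).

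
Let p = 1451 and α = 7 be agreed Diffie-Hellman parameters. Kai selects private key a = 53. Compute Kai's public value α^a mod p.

Public value = 7^53 mod 1451.
7^1 ≡ 7 (mod 1451)
7^2 = (7^1)^2 ≡ 7^2 = 49 ≡ 49 (mod 1451)
7^4 = (7^2)^2 ≡ 49^2 = 2401 ≡ 950 (mod 1451)
7^8 = (7^4)^2 ≡ 950^2 = 902500 ≡ 1429 (mod 1451)
7^16 = (7^8)^2 ≡ 1429^2 = 2042041 ≡ 484 (mod 1451)
7^32 = (7^16)^2 ≡ 484^2 = 234256 ≡ 645 (mod 1451)
7^53 = 7^32 · 7^16 · 7^4 · 7^1 ≡ 645 · 484 · 950 · 7 ≡ 515 (mod 1451).

515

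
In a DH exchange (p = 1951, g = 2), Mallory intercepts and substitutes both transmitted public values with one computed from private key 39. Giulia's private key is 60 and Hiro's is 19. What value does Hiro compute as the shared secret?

810

Hiro receives Mallory's public value M = 2^39 mod 1951 instead of the honest one.
2^1 ≡ 2 (mod 1951)
2^2 = (2^1)^2 ≡ 2^2 = 4 ≡ 4 (mod 1951)
2^4 = (2^2)^2 ≡ 4^2 = 16 ≡ 16 (mod 1951)
2^8 = (2^4)^2 ≡ 16^2 = 256 ≡ 256 (mod 1951)
2^16 = (2^8)^2 ≡ 256^2 = 65536 ≡ 1153 (mod 1951)
2^32 = (2^16)^2 ≡ 1153^2 = 1329409 ≡ 778 (mod 1951)
2^39 = 2^32 · 2^4 · 2^2 · 2^1 ≡ 778 · 16 · 4 · 2 ≡ 83 (mod 1951).
So M = 83. Hiro computes K = M^19 mod 1951.
83^1 ≡ 83 (mod 1951)
83^2 = (83^1)^2 ≡ 83^2 = 6889 ≡ 1036 (mod 1951)
83^4 = (83^2)^2 ≡ 1036^2 = 1073296 ≡ 246 (mod 1951)
83^8 = (83^4)^2 ≡ 246^2 = 60516 ≡ 35 (mod 1951)
83^16 = (83^8)^2 ≡ 35^2 = 1225 ≡ 1225 (mod 1951)
83^19 = 83^16 · 83^2 · 83^1 ≡ 1225 · 1036 · 83 ≡ 810 (mod 1951).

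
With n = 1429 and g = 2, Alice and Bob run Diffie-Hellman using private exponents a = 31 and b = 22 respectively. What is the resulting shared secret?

Alice sends A = g^a mod n = 2^31 mod 1429.
2^1 ≡ 2 (mod 1429)
2^2 = (2^1)^2 ≡ 2^2 = 4 ≡ 4 (mod 1429)
2^4 = (2^2)^2 ≡ 4^2 = 16 ≡ 16 (mod 1429)
2^8 = (2^4)^2 ≡ 16^2 = 256 ≡ 256 (mod 1429)
2^16 = (2^8)^2 ≡ 256^2 = 65536 ≡ 1231 (mod 1429)
2^31 = 2^16 · 2^8 · 2^4 · 2^2 · 2^1 ≡ 1231 · 256 · 16 · 4 · 2 ≡ 1025 (mod 1429).
So A = 1025. Bob then computes K = A^b mod n = 1025^22 mod 1429.
1025^1 ≡ 1025 (mod 1429)
1025^2 = (1025^1)^2 ≡ 1025^2 = 1050625 ≡ 310 (mod 1429)
1025^4 = (1025^2)^2 ≡ 310^2 = 96100 ≡ 357 (mod 1429)
1025^8 = (1025^4)^2 ≡ 357^2 = 127449 ≡ 268 (mod 1429)
1025^16 = (1025^8)^2 ≡ 268^2 = 71824 ≡ 374 (mod 1429)
1025^22 = 1025^16 · 1025^4 · 1025^2 ≡ 374 · 357 · 310 ≡ 1024 (mod 1429).

1024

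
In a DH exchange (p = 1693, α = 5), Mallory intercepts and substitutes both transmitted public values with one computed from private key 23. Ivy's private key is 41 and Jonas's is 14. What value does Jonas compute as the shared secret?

Jonas receives Mallory's public value M = 5^23 mod 1693 instead of the honest one.
5^1 ≡ 5 (mod 1693)
5^2 = (5^1)^2 ≡ 5^2 = 25 ≡ 25 (mod 1693)
5^4 = (5^2)^2 ≡ 25^2 = 625 ≡ 625 (mod 1693)
5^8 = (5^4)^2 ≡ 625^2 = 390625 ≡ 1235 (mod 1693)
5^16 = (5^8)^2 ≡ 1235^2 = 1525225 ≡ 1525 (mod 1693)
5^23 = 5^16 · 5^4 · 5^2 · 5^1 ≡ 1525 · 625 · 25 · 5 ≡ 829 (mod 1693).
So M = 829. Jonas computes K = M^14 mod 1693.
829^1 ≡ 829 (mod 1693)
829^2 = (829^1)^2 ≡ 829^2 = 687241 ≡ 1576 (mod 1693)
829^4 = (829^2)^2 ≡ 1576^2 = 2483776 ≡ 145 (mod 1693)
829^8 = (829^4)^2 ≡ 145^2 = 21025 ≡ 709 (mod 1693)
829^14 = 829^8 · 829^4 · 829^2 ≡ 709 · 145 · 1576 ≡ 580 (mod 1693).

580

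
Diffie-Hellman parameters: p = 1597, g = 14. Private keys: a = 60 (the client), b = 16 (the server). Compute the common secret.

The server sends B = g^b mod p = 14^16 mod 1597.
14^1 ≡ 14 (mod 1597)
14^2 = (14^1)^2 ≡ 14^2 = 196 ≡ 196 (mod 1597)
14^4 = (14^2)^2 ≡ 196^2 = 38416 ≡ 88 (mod 1597)
14^8 = (14^4)^2 ≡ 88^2 = 7744 ≡ 1356 (mod 1597)
14^16 = (14^8)^2 ≡ 1356^2 = 1838736 ≡ 589 (mod 1597)
So B = 589. The client then computes K = B^a mod p = 589^60 mod 1597.
589^1 ≡ 589 (mod 1597)
589^2 = (589^1)^2 ≡ 589^2 = 346921 ≡ 372 (mod 1597)
589^4 = (589^2)^2 ≡ 372^2 = 138384 ≡ 1042 (mod 1597)
589^8 = (589^4)^2 ≡ 1042^2 = 1085764 ≡ 1401 (mod 1597)
589^16 = (589^8)^2 ≡ 1401^2 = 1962801 ≡ 88 (mod 1597)
589^32 = (589^16)^2 ≡ 88^2 = 7744 ≡ 1356 (mod 1597)
589^60 = 589^32 · 589^16 · 589^8 · 589^4 ≡ 1356 · 88 · 1401 · 1042 ≡ 796 (mod 1597).

796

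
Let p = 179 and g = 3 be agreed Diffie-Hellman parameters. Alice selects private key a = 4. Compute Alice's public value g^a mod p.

Public value = 3^4 mod 179.
3^1 ≡ 3 (mod 179)
3^2 = (3^1)^2 ≡ 3^2 = 9 ≡ 9 (mod 179)
3^4 = (3^2)^2 ≡ 9^2 = 81 ≡ 81 (mod 179)

81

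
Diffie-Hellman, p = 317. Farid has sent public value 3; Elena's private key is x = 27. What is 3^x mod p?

Shared key K = 3^27 mod 317.
3^1 ≡ 3 (mod 317)
3^2 = (3^1)^2 ≡ 3^2 = 9 ≡ 9 (mod 317)
3^4 = (3^2)^2 ≡ 9^2 = 81 ≡ 81 (mod 317)
3^8 = (3^4)^2 ≡ 81^2 = 6561 ≡ 221 (mod 317)
3^16 = (3^8)^2 ≡ 221^2 = 48841 ≡ 23 (mod 317)
3^27 = 3^16 · 3^8 · 3^2 · 3^1 ≡ 23 · 221 · 9 · 3 ≡ 297 (mod 317).

297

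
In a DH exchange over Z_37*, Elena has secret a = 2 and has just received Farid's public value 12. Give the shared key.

Shared key K = 12^2 mod 37.
12^1 ≡ 12 (mod 37)
12^2 = (12^1)^2 ≡ 12^2 = 144 ≡ 33 (mod 37)

33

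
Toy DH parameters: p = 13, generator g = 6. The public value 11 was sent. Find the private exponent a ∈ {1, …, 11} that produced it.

Try successive powers of 6 modulo 13:
6^1 ≡ 6
6^2 ≡ 10
6^3 ≡ 8
6^4 ≡ 9
6^5 ≡ 2
6^6 ≡ 12
6^7 ≡ 7
6^8 ≡ 3
6^9 ≡ 5
6^10 ≡ 4
6^11 ≡ 11
Found: a = 11.

11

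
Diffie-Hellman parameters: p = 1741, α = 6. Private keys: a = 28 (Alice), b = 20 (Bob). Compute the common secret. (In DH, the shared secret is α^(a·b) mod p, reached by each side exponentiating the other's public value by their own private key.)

Alice sends A = α^a mod p = 6^28 mod 1741.
6^1 ≡ 6 (mod 1741)
6^2 = (6^1)^2 ≡ 6^2 = 36 ≡ 36 (mod 1741)
6^4 = (6^2)^2 ≡ 36^2 = 1296 ≡ 1296 (mod 1741)
6^8 = (6^4)^2 ≡ 1296^2 = 1679616 ≡ 1292 (mod 1741)
6^16 = (6^8)^2 ≡ 1292^2 = 1669264 ≡ 1386 (mod 1741)
6^28 = 6^16 · 6^8 · 6^4 ≡ 1386 · 1292 · 1296 ≡ 1047 (mod 1741).
So A = 1047. Bob then computes K = A^b mod p = 1047^20 mod 1741.
1047^1 ≡ 1047 (mod 1741)
1047^2 = (1047^1)^2 ≡ 1047^2 = 1096209 ≡ 1120 (mod 1741)
1047^4 = (1047^2)^2 ≡ 1120^2 = 1254400 ≡ 880 (mod 1741)
1047^8 = (1047^4)^2 ≡ 880^2 = 774400 ≡ 1396 (mod 1741)
1047^16 = (1047^8)^2 ≡ 1396^2 = 1948816 ≡ 637 (mod 1741)
1047^20 = 1047^16 · 1047^4 ≡ 637 · 880 ≡ 1699 (mod 1741).

1699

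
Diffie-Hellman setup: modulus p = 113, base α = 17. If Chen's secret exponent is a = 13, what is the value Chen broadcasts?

Public value = 17^13 (mod 113).
17^1 ≡ 17 (mod 113)
17^2 = (17^1)^2 ≡ 17^2 = 289 ≡ 63 (mod 113)
17^4 = (17^2)^2 ≡ 63^2 = 3969 ≡ 14 (mod 113)
17^8 = (17^4)^2 ≡ 14^2 = 196 ≡ 83 (mod 113)
17^13 = 17^8 · 17^4 · 17^1 ≡ 83 · 14 · 17 ≡ 92 (mod 113).

92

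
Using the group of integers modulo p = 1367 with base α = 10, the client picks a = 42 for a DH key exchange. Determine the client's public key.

842

Public value = 10^42 mod 1367.
10^1 ≡ 10 (mod 1367)
10^2 = (10^1)^2 ≡ 10^2 = 100 ≡ 100 (mod 1367)
10^4 = (10^2)^2 ≡ 100^2 = 10000 ≡ 431 (mod 1367)
10^8 = (10^4)^2 ≡ 431^2 = 185761 ≡ 1216 (mod 1367)
10^16 = (10^8)^2 ≡ 1216^2 = 1478656 ≡ 929 (mod 1367)
10^32 = (10^16)^2 ≡ 929^2 = 863041 ≡ 464 (mod 1367)
10^42 = 10^32 · 10^8 · 10^2 ≡ 464 · 1216 · 100 ≡ 842 (mod 1367).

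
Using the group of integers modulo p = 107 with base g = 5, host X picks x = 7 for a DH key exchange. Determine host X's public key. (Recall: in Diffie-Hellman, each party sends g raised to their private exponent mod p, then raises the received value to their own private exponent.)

15

Public value = 5^7 mod 107.
5^1 ≡ 5 (mod 107)
5^2 = (5^1)^2 ≡ 5^2 = 25 ≡ 25 (mod 107)
5^4 = (5^2)^2 ≡ 25^2 = 625 ≡ 90 (mod 107)
5^7 = 5^4 · 5^2 · 5^1 ≡ 90 · 25 · 5 ≡ 15 (mod 107).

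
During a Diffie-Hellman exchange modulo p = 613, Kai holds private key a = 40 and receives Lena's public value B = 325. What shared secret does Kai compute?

Shared key K = 325^40 mod 613.
325^1 ≡ 325 (mod 613)
325^2 = (325^1)^2 ≡ 325^2 = 105625 ≡ 189 (mod 613)
325^4 = (325^2)^2 ≡ 189^2 = 35721 ≡ 167 (mod 613)
325^8 = (325^4)^2 ≡ 167^2 = 27889 ≡ 304 (mod 613)
325^16 = (325^8)^2 ≡ 304^2 = 92416 ≡ 466 (mod 613)
325^32 = (325^16)^2 ≡ 466^2 = 217156 ≡ 154 (mod 613)
325^40 = 325^32 · 325^8 ≡ 154 · 304 ≡ 228 (mod 613).

228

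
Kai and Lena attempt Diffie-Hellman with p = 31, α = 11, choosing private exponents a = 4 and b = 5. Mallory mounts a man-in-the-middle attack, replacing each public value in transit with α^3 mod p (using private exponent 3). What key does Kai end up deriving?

Kai receives Mallory's public value M = 11^3 mod 31 instead of the honest one.
11^1 ≡ 11 (mod 31)
11^2 = (11^1)^2 ≡ 11^2 = 121 ≡ 28 (mod 31)
11^3 = 11^2 · 11^1 ≡ 28 · 11 ≡ 29 (mod 31).
So M = 29. Kai computes K = M^4 mod 31.
29^1 ≡ 29 (mod 31)
29^2 = (29^1)^2 ≡ 29^2 = 841 ≡ 4 (mod 31)
29^4 = (29^2)^2 ≡ 4^2 = 16 ≡ 16 (mod 31)

16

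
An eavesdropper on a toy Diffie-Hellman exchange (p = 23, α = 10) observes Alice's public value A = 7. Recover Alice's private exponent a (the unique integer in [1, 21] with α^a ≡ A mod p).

21

Try successive powers of 10 modulo 23:
10^1 ≡ 10
10^2 ≡ 8
10^3 ≡ 11
10^4 ≡ 18
10^5 ≡ 19
10^6 ≡ 6
10^7 ≡ 14
10^8 ≡ 2
10^9 ≡ 20
10^10 ≡ 16
10^11 ≡ 22
10^12 ≡ 13
10^13 ≡ 15
10^14 ≡ 12
10^15 ≡ 5
10^16 ≡ 4
10^17 ≡ 17
10^18 ≡ 9
10^19 ≡ 21
10^20 ≡ 3
10^21 ≡ 7
Found: a = 21.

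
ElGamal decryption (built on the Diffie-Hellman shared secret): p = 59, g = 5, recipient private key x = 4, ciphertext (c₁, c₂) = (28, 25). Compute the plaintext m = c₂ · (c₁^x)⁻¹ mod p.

45

Shared mask s = c₁^x mod p = 28^4 mod 59.
28^1 ≡ 28 (mod 59)
28^2 = (28^1)^2 ≡ 28^2 = 784 ≡ 17 (mod 59)
28^4 = (28^2)^2 ≡ 17^2 = 289 ≡ 53 (mod 59)
So s = 53; s⁻¹ ≡ 49 (mod 59).
m = c₂ · s⁻¹ mod 59 = 25 · 49 mod 59 = 45.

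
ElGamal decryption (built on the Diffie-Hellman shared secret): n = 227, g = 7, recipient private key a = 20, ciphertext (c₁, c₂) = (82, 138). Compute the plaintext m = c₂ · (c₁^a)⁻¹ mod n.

Shared mask s = c₁^a mod n = 82^20 mod 227.
82^1 ≡ 82 (mod 227)
82^2 = (82^1)^2 ≡ 82^2 = 6724 ≡ 141 (mod 227)
82^4 = (82^2)^2 ≡ 141^2 = 19881 ≡ 132 (mod 227)
82^8 = (82^4)^2 ≡ 132^2 = 17424 ≡ 172 (mod 227)
82^16 = (82^8)^2 ≡ 172^2 = 29584 ≡ 74 (mod 227)
82^20 = 82^16 · 82^4 ≡ 74 · 132 ≡ 7 (mod 227).
So s = 7; s⁻¹ ≡ 65 (mod 227).
m = c₂ · s⁻¹ mod 227 = 138 · 65 mod 227 = 117.

117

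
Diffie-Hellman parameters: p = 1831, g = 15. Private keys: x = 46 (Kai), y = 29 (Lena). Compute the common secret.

1320

Lena sends B = g^y mod p = 15^29 mod 1831.
15^1 ≡ 15 (mod 1831)
15^2 = (15^1)^2 ≡ 15^2 = 225 ≡ 225 (mod 1831)
15^4 = (15^2)^2 ≡ 225^2 = 50625 ≡ 1188 (mod 1831)
15^8 = (15^4)^2 ≡ 1188^2 = 1411344 ≡ 1474 (mod 1831)
15^16 = (15^8)^2 ≡ 1474^2 = 2172676 ≡ 1110 (mod 1831)
15^29 = 15^16 · 15^8 · 15^4 · 15^1 ≡ 1110 · 1474 · 1188 · 15 ≡ 243 (mod 1831).
So B = 243. Kai then computes K = B^x mod p = 243^46 mod 1831.
243^1 ≡ 243 (mod 1831)
243^2 = (243^1)^2 ≡ 243^2 = 59049 ≡ 457 (mod 1831)
243^4 = (243^2)^2 ≡ 457^2 = 208849 ≡ 115 (mod 1831)
243^8 = (243^4)^2 ≡ 115^2 = 13225 ≡ 408 (mod 1831)
243^16 = (243^8)^2 ≡ 408^2 = 166464 ≡ 1674 (mod 1831)
243^32 = (243^16)^2 ≡ 1674^2 = 2802276 ≡ 846 (mod 1831)
243^46 = 243^32 · 243^8 · 243^4 · 243^2 ≡ 846 · 408 · 115 · 457 ≡ 1320 (mod 1831).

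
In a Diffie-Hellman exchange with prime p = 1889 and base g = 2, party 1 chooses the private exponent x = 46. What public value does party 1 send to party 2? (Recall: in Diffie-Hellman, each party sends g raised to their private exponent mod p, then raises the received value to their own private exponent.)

Public value = 2^46 mod 1889.
2^1 ≡ 2 (mod 1889)
2^2 = (2^1)^2 ≡ 2^2 = 4 ≡ 4 (mod 1889)
2^4 = (2^2)^2 ≡ 4^2 = 16 ≡ 16 (mod 1889)
2^8 = (2^4)^2 ≡ 16^2 = 256 ≡ 256 (mod 1889)
2^16 = (2^8)^2 ≡ 256^2 = 65536 ≡ 1310 (mod 1889)
2^32 = (2^16)^2 ≡ 1310^2 = 1716100 ≡ 888 (mod 1889)
2^46 = 2^32 · 2^8 · 2^4 · 2^2 ≡ 888 · 256 · 16 · 4 ≡ 1803 (mod 1889).

1803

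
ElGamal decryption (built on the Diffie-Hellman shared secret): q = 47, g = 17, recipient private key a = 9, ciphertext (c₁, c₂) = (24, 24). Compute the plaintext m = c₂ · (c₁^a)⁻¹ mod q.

21

Shared mask s = c₁^a mod q = 24^9 mod 47.
24^1 ≡ 24 (mod 47)
24^2 = (24^1)^2 ≡ 24^2 = 576 ≡ 12 (mod 47)
24^4 = (24^2)^2 ≡ 12^2 = 144 ≡ 3 (mod 47)
24^8 = (24^4)^2 ≡ 3^2 = 9 ≡ 9 (mod 47)
24^9 = 24^8 · 24^1 ≡ 9 · 24 ≡ 28 (mod 47).
So s = 28; s⁻¹ ≡ 42 (mod 47).
m = c₂ · s⁻¹ mod 47 = 24 · 42 mod 47 = 21.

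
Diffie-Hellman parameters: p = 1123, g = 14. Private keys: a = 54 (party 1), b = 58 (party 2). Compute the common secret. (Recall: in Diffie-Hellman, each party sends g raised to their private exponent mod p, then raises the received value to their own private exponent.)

Party 2 sends B = g^b mod p = 14^58 mod 1123.
14^1 ≡ 14 (mod 1123)
14^2 = (14^1)^2 ≡ 14^2 = 196 ≡ 196 (mod 1123)
14^4 = (14^2)^2 ≡ 196^2 = 38416 ≡ 234 (mod 1123)
14^8 = (14^4)^2 ≡ 234^2 = 54756 ≡ 852 (mod 1123)
14^16 = (14^8)^2 ≡ 852^2 = 725904 ≡ 446 (mod 1123)
14^32 = (14^16)^2 ≡ 446^2 = 198916 ≡ 145 (mod 1123)
14^58 = 14^32 · 14^16 · 14^8 · 14^2 ≡ 145 · 446 · 852 · 196 ≡ 466 (mod 1123).
So B = 466. Party 1 then computes K = B^a mod p = 466^54 mod 1123.
466^1 ≡ 466 (mod 1123)
466^2 = (466^1)^2 ≡ 466^2 = 217156 ≡ 417 (mod 1123)
466^4 = (466^2)^2 ≡ 417^2 = 173889 ≡ 947 (mod 1123)
466^8 = (466^4)^2 ≡ 947^2 = 896809 ≡ 655 (mod 1123)
466^16 = (466^8)^2 ≡ 655^2 = 429025 ≡ 39 (mod 1123)
466^32 = (466^16)^2 ≡ 39^2 = 1521 ≡ 398 (mod 1123)
466^54 = 466^32 · 466^16 · 466^4 · 466^2 ≡ 398 · 39 · 947 · 417 ≡ 790 (mod 1123).

790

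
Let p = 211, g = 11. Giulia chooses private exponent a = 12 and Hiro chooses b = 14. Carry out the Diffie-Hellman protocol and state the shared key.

Giulia sends A = g^a mod p = 11^12 mod 211.
11^1 ≡ 11 (mod 211)
11^2 = (11^1)^2 ≡ 11^2 = 121 ≡ 121 (mod 211)
11^4 = (11^2)^2 ≡ 121^2 = 14641 ≡ 82 (mod 211)
11^8 = (11^4)^2 ≡ 82^2 = 6724 ≡ 183 (mod 211)
11^12 = 11^8 · 11^4 ≡ 183 · 82 ≡ 25 (mod 211).
So A = 25. Hiro then computes K = A^b mod p = 25^14 mod 211.
25^1 ≡ 25 (mod 211)
25^2 = (25^1)^2 ≡ 25^2 = 625 ≡ 203 (mod 211)
25^4 = (25^2)^2 ≡ 203^2 = 41209 ≡ 64 (mod 211)
25^8 = (25^4)^2 ≡ 64^2 = 4096 ≡ 87 (mod 211)
25^14 = 25^8 · 25^4 · 25^2 ≡ 87 · 64 · 203 ≡ 188 (mod 211).

188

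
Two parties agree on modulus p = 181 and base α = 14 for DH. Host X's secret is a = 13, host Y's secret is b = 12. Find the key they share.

5

Host X sends A = α^a mod p = 14^13 mod 181.
14^1 ≡ 14 (mod 181)
14^2 = (14^1)^2 ≡ 14^2 = 196 ≡ 15 (mod 181)
14^4 = (14^2)^2 ≡ 15^2 = 225 ≡ 44 (mod 181)
14^8 = (14^4)^2 ≡ 44^2 = 1936 ≡ 126 (mod 181)
14^13 = 14^8 · 14^4 · 14^1 ≡ 126 · 44 · 14 ≡ 148 (mod 181).
So A = 148. Host Y then computes K = A^b mod p = 148^12 mod 181.
148^1 ≡ 148 (mod 181)
148^2 = (148^1)^2 ≡ 148^2 = 21904 ≡ 3 (mod 181)
148^4 = (148^2)^2 ≡ 3^2 = 9 ≡ 9 (mod 181)
148^8 = (148^4)^2 ≡ 9^2 = 81 ≡ 81 (mod 181)
148^12 = 148^8 · 148^4 ≡ 81 · 9 ≡ 5 (mod 181).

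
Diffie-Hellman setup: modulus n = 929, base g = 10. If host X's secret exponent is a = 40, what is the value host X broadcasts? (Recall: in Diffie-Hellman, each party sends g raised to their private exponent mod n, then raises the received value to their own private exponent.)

Public value = 10^40 mod 929.
10^1 ≡ 10 (mod 929)
10^2 = (10^1)^2 ≡ 10^2 = 100 ≡ 100 (mod 929)
10^4 = (10^2)^2 ≡ 100^2 = 10000 ≡ 710 (mod 929)
10^8 = (10^4)^2 ≡ 710^2 = 504100 ≡ 582 (mod 929)
10^16 = (10^8)^2 ≡ 582^2 = 338724 ≡ 568 (mod 929)
10^32 = (10^16)^2 ≡ 568^2 = 322624 ≡ 261 (mod 929)
10^40 = 10^32 · 10^8 ≡ 261 · 582 ≡ 475 (mod 929).

475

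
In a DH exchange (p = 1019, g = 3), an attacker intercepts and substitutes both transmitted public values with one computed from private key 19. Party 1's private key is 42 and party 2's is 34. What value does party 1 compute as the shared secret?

724

Party 1 receives an attacker's public value M = 3^19 mod 1019 instead of the honest one.
3^1 ≡ 3 (mod 1019)
3^2 = (3^1)^2 ≡ 3^2 = 9 ≡ 9 (mod 1019)
3^4 = (3^2)^2 ≡ 9^2 = 81 ≡ 81 (mod 1019)
3^8 = (3^4)^2 ≡ 81^2 = 6561 ≡ 447 (mod 1019)
3^16 = (3^8)^2 ≡ 447^2 = 199809 ≡ 85 (mod 1019)
3^19 = 3^16 · 3^2 · 3^1 ≡ 85 · 9 · 3 ≡ 257 (mod 1019).
So M = 257. Party 1 computes K = M^42 mod 1019.
257^1 ≡ 257 (mod 1019)
257^2 = (257^1)^2 ≡ 257^2 = 66049 ≡ 833 (mod 1019)
257^4 = (257^2)^2 ≡ 833^2 = 693889 ≡ 969 (mod 1019)
257^8 = (257^4)^2 ≡ 969^2 = 938961 ≡ 462 (mod 1019)
257^16 = (257^8)^2 ≡ 462^2 = 213444 ≡ 473 (mod 1019)
257^32 = (257^16)^2 ≡ 473^2 = 223729 ≡ 568 (mod 1019)
257^42 = 257^32 · 257^8 · 257^2 ≡ 568 · 462 · 833 ≡ 724 (mod 1019).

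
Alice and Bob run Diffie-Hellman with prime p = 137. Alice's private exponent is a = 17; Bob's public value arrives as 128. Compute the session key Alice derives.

Shared key K = 128^17 mod 137.
128^1 ≡ 128 (mod 137)
128^2 = (128^1)^2 ≡ 128^2 = 16384 ≡ 81 (mod 137)
128^4 = (128^2)^2 ≡ 81^2 = 6561 ≡ 122 (mod 137)
128^8 = (128^4)^2 ≡ 122^2 = 14884 ≡ 88 (mod 137)
128^16 = (128^8)^2 ≡ 88^2 = 7744 ≡ 72 (mod 137)
128^17 = 128^16 · 128^1 ≡ 72 · 128 ≡ 37 (mod 137).

37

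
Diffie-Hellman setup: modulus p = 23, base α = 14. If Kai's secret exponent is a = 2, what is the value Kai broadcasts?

12

Public value = 14^2 mod 23.
14^1 ≡ 14 (mod 23)
14^2 = (14^1)^2 ≡ 14^2 = 196 ≡ 12 (mod 23)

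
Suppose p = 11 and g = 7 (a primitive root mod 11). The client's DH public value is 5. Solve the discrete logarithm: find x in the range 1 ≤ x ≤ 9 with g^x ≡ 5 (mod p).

Try successive powers of 7 modulo 11:
7^1 ≡ 7
7^2 ≡ 5
Found: x = 2.

2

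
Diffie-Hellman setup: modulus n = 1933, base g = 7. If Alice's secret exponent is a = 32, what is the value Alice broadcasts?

Public value = 7^32 mod 1933.
7^1 ≡ 7 (mod 1933)
7^2 = (7^1)^2 ≡ 7^2 = 49 ≡ 49 (mod 1933)
7^4 = (7^2)^2 ≡ 49^2 = 2401 ≡ 468 (mod 1933)
7^8 = (7^4)^2 ≡ 468^2 = 219024 ≡ 595 (mod 1933)
7^16 = (7^8)^2 ≡ 595^2 = 354025 ≡ 286 (mod 1933)
7^32 = (7^16)^2 ≡ 286^2 = 81796 ≡ 610 (mod 1933)

610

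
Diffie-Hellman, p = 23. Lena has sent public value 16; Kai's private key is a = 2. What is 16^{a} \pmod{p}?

3

Shared key K = 16^2 mod 23.
16^1 ≡ 16 (mod 23)
16^2 = (16^1)^2 ≡ 16^2 = 256 ≡ 3 (mod 23)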